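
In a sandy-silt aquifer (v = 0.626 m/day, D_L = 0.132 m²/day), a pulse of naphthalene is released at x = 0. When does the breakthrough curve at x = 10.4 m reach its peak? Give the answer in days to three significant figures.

For the 1D instantaneous-source solution, setting ∂C/∂t = 0 at fixed x gives v²t² + 2Dt − x² = 0, so t = (√(D² + v²x²) − D)/v².
√(D² + v²x²) = √(0.132² + 0.626² × 10.4²) = 6.512; v² = 0.391876.
t = (6.512 − 0.132)/0.391876 = 16.3 days (vs. the pure-advection estimate x/v = 16.6 d).

16.3 days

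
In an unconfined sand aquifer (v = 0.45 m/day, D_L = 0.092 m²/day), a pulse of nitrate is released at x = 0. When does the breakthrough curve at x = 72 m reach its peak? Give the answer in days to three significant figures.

For the 1D instantaneous-source solution, setting ∂C/∂t = 0 at fixed x gives v²t² + 2Dt − x² = 0, so t = (√(D² + v²x²) − D)/v².
√(D² + v²x²) = √(0.092² + 0.45² × 72²) = 32.40; v² = 0.2025.
t = (32.40 − 0.092)/0.2025 = 160 days (vs. the pure-advection estimate x/v = 160 d).

160 days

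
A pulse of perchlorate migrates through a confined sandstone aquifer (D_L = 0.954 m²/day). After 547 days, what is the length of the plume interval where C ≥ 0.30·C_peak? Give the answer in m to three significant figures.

The plume is Gaussian with σ = √(2Dt) = √(2 × 0.954 × 547) = 32.31 m.
C/C_peak = exp(−Δx²/(2σ²)) = 0.30 ⇒ Δx = σ·√(−2 ln 0.30) = 32.31 × 1.552 = 50.15 m.
Width = 2Δx = 100 m.

100 m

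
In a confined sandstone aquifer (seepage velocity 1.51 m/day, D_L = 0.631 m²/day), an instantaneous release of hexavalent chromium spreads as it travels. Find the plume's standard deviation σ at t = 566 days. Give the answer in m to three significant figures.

Dispersive spreading gives a Gaussian with σ² = 2Dt; advection only shifts the center.
σ = √(2 × 0.631 × 566) = 26.7 m.

26.7 m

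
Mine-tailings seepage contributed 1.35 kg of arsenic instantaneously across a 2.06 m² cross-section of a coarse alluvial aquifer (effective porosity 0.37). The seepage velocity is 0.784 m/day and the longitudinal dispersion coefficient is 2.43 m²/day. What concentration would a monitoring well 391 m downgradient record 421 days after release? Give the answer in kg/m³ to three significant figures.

For an instantaneous plane source, C(x,t) = M/(n_e·A·√(4πDt)) · exp(−(x−vt)²/(4Dt)), with n_e·A the pore (flow) area.
Plume center vt = 0.784 × 421 = 330.064 m, so the well at 391 m is 60.936 m downgradient of the peak.
√(4πDt) = 113.4 m, giving peak height M/(n_e·A·√(4πDt)) = 1.35/(0.37 × 2.06 × 113.4) = 0.01562 kg/m³.
(x−vt)²/(4Dt) = (60.936)²/(4 × 2.43 × 421) = 0.9074; exp(−0.9074) = 0.4036.
C = 0.01562 × 0.4036 = 0.00630 kg/m³.

0.00630 kg/m³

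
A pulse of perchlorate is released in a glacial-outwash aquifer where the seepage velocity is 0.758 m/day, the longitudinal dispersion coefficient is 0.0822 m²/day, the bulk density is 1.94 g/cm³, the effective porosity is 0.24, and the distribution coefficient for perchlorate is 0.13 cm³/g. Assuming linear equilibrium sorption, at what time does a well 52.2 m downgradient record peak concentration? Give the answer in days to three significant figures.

Retardation factor R = 1 + ρ_b·K_d/n = 1 + 1.94 × 0.13/0.24 = 2.051.
Sorption retards both mechanisms: v_R = v/R = 0.3696 m/day, D_R = D/R = 0.04008 m²/day.
Peak time from v_R²t² + 2D_R t − x² = 0: t = (√(D_R² + v_R²x²) − D_R)/v_R².
√(D_R² + v_R²x²) = √(0.04008² + 0.3696² × 52.2²) = 19.29; v_R² = 0.1366.
t = (19.29 − 0.04008)/0.1366 = 141 days.

141 days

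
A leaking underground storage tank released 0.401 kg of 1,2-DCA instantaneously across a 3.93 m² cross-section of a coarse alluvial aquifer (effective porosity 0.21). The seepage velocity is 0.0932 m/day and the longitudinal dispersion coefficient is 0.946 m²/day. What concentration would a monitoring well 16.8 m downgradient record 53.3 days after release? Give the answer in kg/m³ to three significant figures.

0.00964 kg/m³

For an instantaneous plane source, C(x,t) = M/(n_e·A·√(4πDt)) · exp(−(x−vt)²/(4Dt)), with n_e·A the pore (flow) area.
Plume center vt = 0.0932 × 53.3 = 4.96756 m, so the well at 16.8 m is 11.83244 m downgradient of the peak.
√(4πDt) = 25.17 m, giving peak height M/(n_e·A·√(4πDt)) = 0.401/(0.21 × 3.93 × 25.17) = 0.01930 kg/m³.
(x−vt)²/(4Dt) = (11.83244)²/(4 × 0.946 × 53.3) = 0.6942; exp(−0.6942) = 0.4995.
C = 0.01930 × 0.4995 = 0.00964 kg/m³.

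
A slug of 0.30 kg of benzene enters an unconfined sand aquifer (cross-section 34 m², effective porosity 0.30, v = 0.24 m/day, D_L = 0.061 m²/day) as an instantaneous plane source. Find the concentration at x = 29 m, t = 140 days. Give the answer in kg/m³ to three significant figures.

For an instantaneous plane source, C(x,t) = M/(n_e·A·√(4πDt)) · exp(−(x−vt)²/(4Dt)), with n_e·A the pore (flow) area.
Plume center vt = 0.24 × 140 = 33.6 m, so the well at 29 m is 4.6 m upgradient of the peak.
√(4πDt) = 10.36 m, giving peak height M/(n_e·A·√(4πDt)) = 0.30/(0.30 × 34 × 10.36) = 0.002839 kg/m³.
(x−vt)²/(4Dt) = (-4.6)²/(4 × 0.061 × 140) = 0.6194; exp(−0.6194) = 0.5383.
C = 0.002839 × 0.5383 = 0.00153 kg/m³.

0.00153 kg/m³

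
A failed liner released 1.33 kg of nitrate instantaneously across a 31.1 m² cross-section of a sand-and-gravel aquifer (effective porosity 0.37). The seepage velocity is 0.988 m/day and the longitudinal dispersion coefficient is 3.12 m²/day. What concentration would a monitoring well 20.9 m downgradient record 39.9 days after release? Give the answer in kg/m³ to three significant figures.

For an instantaneous plane source, C(x,t) = M/(n_e·A·√(4πDt)) · exp(−(x−vt)²/(4Dt)), with n_e·A the pore (flow) area.
Plume center vt = 0.988 × 39.9 = 39.4212 m, so the well at 20.9 m is 18.5212 m upgradient of the peak.
√(4πDt) = 39.55 m, giving peak height M/(n_e·A·√(4πDt)) = 1.33/(0.37 × 31.1 × 39.55) = 0.002922 kg/m³.
(x−vt)²/(4Dt) = (-18.5212)²/(4 × 3.12 × 39.9) = 0.6889; exp(−0.6889) = 0.5021.
C = 0.002922 × 0.5021 = 0.00147 kg/m³.

0.00147 kg/m³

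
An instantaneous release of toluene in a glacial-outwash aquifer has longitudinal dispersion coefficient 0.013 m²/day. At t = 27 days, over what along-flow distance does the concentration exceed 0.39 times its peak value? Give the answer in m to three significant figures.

2.30 m

The plume is Gaussian with σ = √(2Dt) = √(2 × 0.013 × 27) = 0.8379 m.
C/C_peak = exp(−Δx²/(2σ²)) = 0.39 ⇒ Δx = σ·√(−2 ln 0.39) = 0.8379 × 1.372 = 1.150 m.
Width = 2Δx = 2.30 m.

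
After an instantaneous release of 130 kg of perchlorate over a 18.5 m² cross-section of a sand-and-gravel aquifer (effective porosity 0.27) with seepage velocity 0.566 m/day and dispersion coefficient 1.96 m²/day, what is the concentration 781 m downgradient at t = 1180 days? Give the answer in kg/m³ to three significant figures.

0.0383 kg/m³

For an instantaneous plane source, C(x,t) = M/(n_e·A·√(4πDt)) · exp(−(x−vt)²/(4Dt)), with n_e·A the pore (flow) area.
Plume center vt = 0.566 × 1180 = 667.88 m, so the well at 781 m is 113.12 m downgradient of the peak.
√(4πDt) = 170.5 m, giving peak height M/(n_e·A·√(4πDt)) = 130/(0.27 × 18.5 × 170.5) = 0.1526 kg/m³.
(x−vt)²/(4Dt) = (113.12)²/(4 × 1.96 × 1180) = 1.383; exp(−1.383) = 0.2508.
C = 0.1526 × 0.2508 = 0.0383 kg/m³.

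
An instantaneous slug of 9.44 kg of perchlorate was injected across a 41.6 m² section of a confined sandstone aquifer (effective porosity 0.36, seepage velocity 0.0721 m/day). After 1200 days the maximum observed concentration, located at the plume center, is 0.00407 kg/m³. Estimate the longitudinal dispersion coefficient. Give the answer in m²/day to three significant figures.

At the plume center C_max = M/(n_e·A·√(4πDt)), so D = M²/(4πt·(n_e·A·C_max)²).
n_e·A·C_max = 0.36 × 41.6 × 0.00407 = 0.06095 kg/m.
D = 9.44²/(4π × 1200 × 0.06095²) = 1.59 m²/day.

1.59 m²/day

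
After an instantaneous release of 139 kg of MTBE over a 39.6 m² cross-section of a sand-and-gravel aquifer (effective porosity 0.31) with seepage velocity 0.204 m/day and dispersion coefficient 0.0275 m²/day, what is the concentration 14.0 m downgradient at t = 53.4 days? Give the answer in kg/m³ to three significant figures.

For an instantaneous plane source, C(x,t) = M/(n_e·A·√(4πDt)) · exp(−(x−vt)²/(4Dt)), with n_e·A the pore (flow) area.
Plume center vt = 0.204 × 53.4 = 10.8936 m, so the well at 14.0 m is 3.1064 m downgradient of the peak.
√(4πDt) = 4.296 m, giving peak height M/(n_e·A·√(4πDt)) = 139/(0.31 × 39.6 × 4.296) = 2.636 kg/m³.
(x−vt)²/(4Dt) = (3.1064)²/(4 × 0.0275 × 53.4) = 1.643; exp(−1.643) = 0.1934.
C = 2.636 × 0.1934 = 0.510 kg/m³.

0.510 kg/m³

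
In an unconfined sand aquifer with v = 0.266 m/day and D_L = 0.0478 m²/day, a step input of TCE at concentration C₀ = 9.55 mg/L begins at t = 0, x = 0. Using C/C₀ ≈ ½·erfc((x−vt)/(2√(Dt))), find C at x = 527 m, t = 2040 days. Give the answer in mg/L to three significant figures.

For a continuous step input, C/C₀ ≈ ½·erfc((x−vt)/(2√(Dt))).
vt = 0.266 × 2040 = 542.64 m and 2√(Dt) = 2√(0.0478 × 2040) = 19.75 m.
Argument (x−vt)/(2√(Dt)) = (527 − 542.64)/19.75 = -0.7919; ½·erfc(-0.7919) = 0.8686.
C = 9.55 × 0.8686 = 8.30 mg/L.

8.30 mg/L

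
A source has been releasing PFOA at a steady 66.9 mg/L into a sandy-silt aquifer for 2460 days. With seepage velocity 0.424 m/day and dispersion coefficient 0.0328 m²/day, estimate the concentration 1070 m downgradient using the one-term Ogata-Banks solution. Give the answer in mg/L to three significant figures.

For a continuous step input, C/C₀ ≈ ½·erfc((x−vt)/(2√(Dt))).
vt = 0.424 × 2460 = 1043.04 m and 2√(Dt) = 2√(0.0328 × 2460) = 17.97 m.
Argument (x−vt)/(2√(Dt)) = (1070 − 1043.04)/17.97 = 1.500; ½·erfc(1.500) = 0.01695.
C = 66.9 × 0.01695 = 1.13 mg/L.

1.13 mg/L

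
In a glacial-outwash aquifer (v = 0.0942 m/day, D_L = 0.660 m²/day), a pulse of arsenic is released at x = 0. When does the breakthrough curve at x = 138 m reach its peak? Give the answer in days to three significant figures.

For the 1D instantaneous-source solution, setting ∂C/∂t = 0 at fixed x gives v²t² + 2Dt − x² = 0, so t = (√(D² + v²x²) − D)/v².
√(D² + v²x²) = √(0.660² + 0.0942² × 138²) = 13.02; v² = 0.00887364.
t = (13.02 − 0.660)/0.00887364 = 1390 days (vs. the pure-advection estimate x/v = 1460 d).

1390 days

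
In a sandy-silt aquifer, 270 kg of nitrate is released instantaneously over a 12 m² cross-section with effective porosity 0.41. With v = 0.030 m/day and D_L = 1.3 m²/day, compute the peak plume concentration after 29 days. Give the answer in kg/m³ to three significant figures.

The peak of an instantaneous 1D plume sits at x = vt; there the Gaussian factor is 1 and C_max = M/(n_e·A·√(4πDt)), where n_e·A is the pore area the mass is dissolved in.
√(4πDt) = √(4π × 1.3 × 29) = 21.77 m, so C_max = 270/(0.41 × 12 × 21.77) = 2.52 kg/m³.

2.52 kg/m³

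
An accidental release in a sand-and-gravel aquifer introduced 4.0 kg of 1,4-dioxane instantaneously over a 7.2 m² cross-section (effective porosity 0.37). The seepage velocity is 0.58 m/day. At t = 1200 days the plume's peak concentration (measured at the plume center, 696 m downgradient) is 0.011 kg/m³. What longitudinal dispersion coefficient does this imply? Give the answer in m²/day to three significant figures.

1.24 m²/day

At the plume center C_max = M/(n_e·A·√(4πDt)), so D = M²/(4πt·(n_e·A·C_max)²).
n_e·A·C_max = 0.37 × 7.2 × 0.011 = 0.02930 kg/m.
D = 4.0²/(4π × 1200 × 0.02930²) = 1.24 m²/day.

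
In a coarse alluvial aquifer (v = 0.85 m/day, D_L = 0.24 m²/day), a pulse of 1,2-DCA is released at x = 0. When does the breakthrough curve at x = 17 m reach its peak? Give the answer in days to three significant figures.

For the 1D instantaneous-source solution, setting ∂C/∂t = 0 at fixed x gives v²t² + 2Dt − x² = 0, so t = (√(D² + v²x²) − D)/v².
√(D² + v²x²) = √(0.24² + 0.85² × 17²) = 14.45; v² = 0.7225.
t = (14.45 − 0.24)/0.7225 = 19.7 days (vs. the pure-advection estimate x/v = 20.0 d).

19.7 days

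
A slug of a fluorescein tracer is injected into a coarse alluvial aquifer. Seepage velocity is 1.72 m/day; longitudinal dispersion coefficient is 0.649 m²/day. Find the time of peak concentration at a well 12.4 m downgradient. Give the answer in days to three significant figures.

6.99 days

For the 1D instantaneous-source solution, setting ∂C/∂t = 0 at fixed x gives v²t² + 2Dt − x² = 0, so t = (√(D² + v²x²) − D)/v².
√(D² + v²x²) = √(0.649² + 1.72² × 12.4²) = 21.34; v² = 2.9584.
t = (21.34 − 0.649)/2.9584 = 6.99 days (vs. the pure-advection estimate x/v = 7.21 d).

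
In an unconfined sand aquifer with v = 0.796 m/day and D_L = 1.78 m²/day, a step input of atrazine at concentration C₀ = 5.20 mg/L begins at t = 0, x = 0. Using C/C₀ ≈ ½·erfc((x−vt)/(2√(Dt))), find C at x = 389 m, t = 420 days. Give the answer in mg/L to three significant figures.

0.409 mg/L

For a continuous step input, C/C₀ ≈ ½·erfc((x−vt)/(2√(Dt))).
vt = 0.796 × 420 = 334.32 m and 2√(Dt) = 2√(1.78 × 420) = 54.68 m.
Argument (x−vt)/(2√(Dt)) = (389 − 334.32)/54.68 = 1.000; ½·erfc(1.000) = 0.07865.
C = 5.20 × 0.07865 = 0.409 mg/L.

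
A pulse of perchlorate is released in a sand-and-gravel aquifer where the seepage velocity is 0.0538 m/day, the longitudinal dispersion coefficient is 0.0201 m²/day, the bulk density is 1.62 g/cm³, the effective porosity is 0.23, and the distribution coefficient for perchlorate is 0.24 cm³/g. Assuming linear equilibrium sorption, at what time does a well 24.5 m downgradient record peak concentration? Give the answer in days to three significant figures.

1210 days

Retardation factor R = 1 + ρ_b·K_d/n = 1 + 1.62 × 0.24/0.23 = 2.690.
Sorption retards both mechanisms: v_R = v/R = 0.02000 m/day, D_R = D/R = 0.007472 m²/day.
Peak time from v_R²t² + 2D_R t − x² = 0: t = (√(D_R² + v_R²x²) − D_R)/v_R².
√(D_R² + v_R²x²) = √(0.007472² + 0.02000² × 24.5²) = 0.4901; v_R² = 0.0004000.
t = (0.4901 − 0.007472)/0.0004000 = 1210 days.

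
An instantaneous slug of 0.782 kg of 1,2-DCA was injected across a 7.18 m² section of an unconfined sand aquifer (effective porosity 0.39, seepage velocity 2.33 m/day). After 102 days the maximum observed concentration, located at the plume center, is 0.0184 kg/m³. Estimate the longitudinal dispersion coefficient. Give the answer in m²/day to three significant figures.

0.180 m²/day

At the plume center C_max = M/(n_e·A·√(4πDt)), so D = M²/(4πt·(n_e·A·C_max)²).
n_e·A·C_max = 0.39 × 7.18 × 0.0184 = 0.05152 kg/m.
D = 0.782²/(4π × 102 × 0.05152²) = 0.180 m²/day.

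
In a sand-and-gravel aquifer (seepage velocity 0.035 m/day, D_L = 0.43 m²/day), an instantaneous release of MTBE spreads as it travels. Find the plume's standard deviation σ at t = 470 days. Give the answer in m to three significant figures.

Dispersive spreading gives a Gaussian with σ² = 2Dt; advection only shifts the center.
σ = √(2 × 0.43 × 470) = 20.1 m.

20.1 m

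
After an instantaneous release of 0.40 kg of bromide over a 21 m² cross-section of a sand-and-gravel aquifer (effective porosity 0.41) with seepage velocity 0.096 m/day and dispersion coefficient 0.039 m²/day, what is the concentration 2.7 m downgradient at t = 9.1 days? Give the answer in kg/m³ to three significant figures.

0.00210 kg/m³

For an instantaneous plane source, C(x,t) = M/(n_e·A·√(4πDt)) · exp(−(x−vt)²/(4Dt)), with n_e·A the pore (flow) area.
Plume center vt = 0.096 × 9.1 = 0.8736 m, so the well at 2.7 m is 1.8264 m downgradient of the peak.
√(4πDt) = 2.112 m, giving peak height M/(n_e·A·√(4πDt)) = 0.40/(0.41 × 21 × 2.112) = 0.02200 kg/m³.
(x−vt)²/(4Dt) = (1.8264)²/(4 × 0.039 × 9.1) = 2.350; exp(−2.350) = 0.09537.
C = 0.02200 × 0.09537 = 0.00210 kg/m³.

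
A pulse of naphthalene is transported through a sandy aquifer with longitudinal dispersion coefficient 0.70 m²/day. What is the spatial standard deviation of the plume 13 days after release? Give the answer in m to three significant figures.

4.27 m

Dispersive spreading gives a Gaussian with σ² = 2Dt; advection only shifts the center.
σ = √(2 × 0.70 × 13) = 4.27 m.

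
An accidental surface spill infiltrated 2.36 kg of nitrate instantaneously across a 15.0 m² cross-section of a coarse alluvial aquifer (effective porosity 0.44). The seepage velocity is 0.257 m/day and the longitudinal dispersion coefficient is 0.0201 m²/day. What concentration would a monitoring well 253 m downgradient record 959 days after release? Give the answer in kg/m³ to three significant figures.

For an instantaneous plane source, C(x,t) = M/(n_e·A·√(4πDt)) · exp(−(x−vt)²/(4Dt)), with n_e·A the pore (flow) area.
Plume center vt = 0.257 × 959 = 246.463 m, so the well at 253 m is 6.537 m downgradient of the peak.
√(4πDt) = 15.56 m, giving peak height M/(n_e·A·√(4πDt)) = 2.36/(0.44 × 15.0 × 15.56) = 0.02298 kg/m³.
(x−vt)²/(4Dt) = (6.537)²/(4 × 0.0201 × 959) = 0.5542; exp(−0.5542) = 0.5745.
C = 0.02298 × 0.5745 = 0.0132 kg/m³.

0.0132 kg/m³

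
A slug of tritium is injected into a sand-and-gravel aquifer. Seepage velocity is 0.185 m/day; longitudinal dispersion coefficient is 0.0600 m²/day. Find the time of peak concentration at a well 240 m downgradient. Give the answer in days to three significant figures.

For the 1D instantaneous-source solution, setting ∂C/∂t = 0 at fixed x gives v²t² + 2Dt − x² = 0, so t = (√(D² + v²x²) − D)/v².
√(D² + v²x²) = √(0.0600² + 0.185² × 240²) = 44.40; v² = 0.034225.
t = (44.40 − 0.0600)/0.034225 = 1300 days (vs. the pure-advection estimate x/v = 1300 d).

1300 days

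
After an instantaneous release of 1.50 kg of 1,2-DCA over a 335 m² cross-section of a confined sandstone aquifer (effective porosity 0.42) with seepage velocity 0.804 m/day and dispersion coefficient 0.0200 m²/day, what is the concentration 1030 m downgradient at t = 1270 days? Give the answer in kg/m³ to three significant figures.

0.000273 kg/m³

For an instantaneous plane source, C(x,t) = M/(n_e·A·√(4πDt)) · exp(−(x−vt)²/(4Dt)), with n_e·A the pore (flow) area.
Plume center vt = 0.804 × 1270 = 1021.08 m, so the well at 1030 m is 8.92 m downgradient of the peak.
√(4πDt) = 17.87 m, giving peak height M/(n_e·A·√(4πDt)) = 1.50/(0.42 × 335 × 17.87) = 0.0005966 kg/m³.
(x−vt)²/(4Dt) = (8.92)²/(4 × 0.0200 × 1270) = 0.7831; exp(−0.7831) = 0.4570.
C = 0.0005966 × 0.4570 = 0.000273 kg/m³.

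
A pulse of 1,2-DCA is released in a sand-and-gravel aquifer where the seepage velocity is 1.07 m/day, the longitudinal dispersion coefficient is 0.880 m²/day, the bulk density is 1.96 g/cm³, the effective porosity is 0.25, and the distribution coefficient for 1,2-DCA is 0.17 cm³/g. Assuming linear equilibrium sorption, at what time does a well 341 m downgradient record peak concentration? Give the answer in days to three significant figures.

742 days

Retardation factor R = 1 + ρ_b·K_d/n = 1 + 1.96 × 0.17/0.25 = 2.333.
Sorption retards both mechanisms: v_R = v/R = 0.4586 m/day, D_R = D/R = 0.3772 m²/day.
Peak time from v_R²t² + 2D_R t − x² = 0: t = (√(D_R² + v_R²x²) − D_R)/v_R².
√(D_R² + v_R²x²) = √(0.3772² + 0.4586² × 341²) = 156.4; v_R² = 0.2103.
t = (156.4 − 0.3772)/0.2103 = 742 days.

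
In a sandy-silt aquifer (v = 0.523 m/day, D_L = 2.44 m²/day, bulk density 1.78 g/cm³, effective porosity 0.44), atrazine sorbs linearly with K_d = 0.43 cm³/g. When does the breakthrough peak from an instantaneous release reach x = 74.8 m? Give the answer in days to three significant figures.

368 days

Retardation factor R = 1 + ρ_b·K_d/n = 1 + 1.78 × 0.43/0.44 = 2.740.
Sorption retards both mechanisms: v_R = v/R = 0.1909 m/day, D_R = D/R = 0.8905 m²/day.
Peak time from v_R²t² + 2D_R t − x² = 0: t = (√(D_R² + v_R²x²) − D_R)/v_R².
√(D_R² + v_R²x²) = √(0.8905² + 0.1909² × 74.8²) = 14.31; v_R² = 0.03644.
t = (14.31 − 0.8905)/0.03644 = 368 days.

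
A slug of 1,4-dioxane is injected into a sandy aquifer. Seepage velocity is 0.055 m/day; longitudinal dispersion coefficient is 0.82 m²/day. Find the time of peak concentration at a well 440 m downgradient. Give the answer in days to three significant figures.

For the 1D instantaneous-source solution, setting ∂C/∂t = 0 at fixed x gives v²t² + 2Dt − x² = 0, so t = (√(D² + v²x²) − D)/v².
√(D² + v²x²) = √(0.82² + 0.055² × 440²) = 24.21; v² = 0.003025.
t = (24.21 − 0.82)/0.003025 = 7730 days (vs. the pure-advection estimate x/v = 8000 d).

7730 days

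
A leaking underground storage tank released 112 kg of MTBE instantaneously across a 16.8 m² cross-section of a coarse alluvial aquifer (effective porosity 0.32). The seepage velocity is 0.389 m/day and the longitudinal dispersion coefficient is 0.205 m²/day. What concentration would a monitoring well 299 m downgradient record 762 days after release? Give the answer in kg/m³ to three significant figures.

0.465 kg/m³

For an instantaneous plane source, C(x,t) = M/(n_e·A·√(4πDt)) · exp(−(x−vt)²/(4Dt)), with n_e·A the pore (flow) area.
Plume center vt = 0.389 × 762 = 296.418 m, so the well at 299 m is 2.582 m downgradient of the peak.
√(4πDt) = 44.31 m, giving peak height M/(n_e·A·√(4πDt)) = 112/(0.32 × 16.8 × 44.31) = 0.4702 kg/m³.
(x−vt)²/(4Dt) = (2.582)²/(4 × 0.205 × 762) = 0.01067; exp(−0.01067) = 0.9894.
C = 0.4702 × 0.9894 = 0.465 kg/m³.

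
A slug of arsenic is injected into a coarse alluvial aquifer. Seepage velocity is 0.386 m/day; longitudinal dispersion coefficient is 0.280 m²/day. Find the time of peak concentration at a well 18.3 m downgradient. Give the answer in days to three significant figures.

45.6 days

For the 1D instantaneous-source solution, setting ∂C/∂t = 0 at fixed x gives v²t² + 2Dt − x² = 0, so t = (√(D² + v²x²) − D)/v².
√(D² + v²x²) = √(0.280² + 0.386² × 18.3²) = 7.069; v² = 0.148996.
t = (7.069 − 0.280)/0.148996 = 45.6 days (vs. the pure-advection estimate x/v = 47.4 d).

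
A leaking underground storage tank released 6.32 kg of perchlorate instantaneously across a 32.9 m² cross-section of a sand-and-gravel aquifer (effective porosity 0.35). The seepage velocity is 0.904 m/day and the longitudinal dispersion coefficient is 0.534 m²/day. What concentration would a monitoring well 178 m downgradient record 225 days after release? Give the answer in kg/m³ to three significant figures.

0.00369 kg/m³

For an instantaneous plane source, C(x,t) = M/(n_e·A·√(4πDt)) · exp(−(x−vt)²/(4Dt)), with n_e·A the pore (flow) area.
Plume center vt = 0.904 × 225 = 203.4 m, so the well at 178 m is 25.4 m upgradient of the peak.
√(4πDt) = 38.86 m, giving peak height M/(n_e·A·√(4πDt)) = 6.32/(0.35 × 32.9 × 38.86) = 0.01412 kg/m³.
(x−vt)²/(4Dt) = (-25.4)²/(4 × 0.534 × 225) = 1.342; exp(−1.342) = 0.2613.
C = 0.01412 × 0.2613 = 0.00369 kg/m³.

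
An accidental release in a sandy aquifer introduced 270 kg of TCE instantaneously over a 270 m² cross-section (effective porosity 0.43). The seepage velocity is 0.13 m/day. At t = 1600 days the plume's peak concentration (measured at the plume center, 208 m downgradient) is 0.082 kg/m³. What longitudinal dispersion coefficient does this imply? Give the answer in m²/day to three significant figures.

0.0400 m²/day

At the plume center C_max = M/(n_e·A·√(4πDt)), so D = M²/(4πt·(n_e·A·C_max)²).
n_e·A·C_max = 0.43 × 270 × 0.082 = 9.520 kg/m.
D = 270²/(4π × 1600 × 9.520²) = 0.0400 m²/day.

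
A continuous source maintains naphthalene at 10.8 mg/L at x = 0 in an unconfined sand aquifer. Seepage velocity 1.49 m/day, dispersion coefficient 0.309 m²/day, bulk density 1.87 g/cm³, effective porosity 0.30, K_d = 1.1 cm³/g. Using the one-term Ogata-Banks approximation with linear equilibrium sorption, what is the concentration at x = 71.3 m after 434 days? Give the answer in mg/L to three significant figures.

10.5 mg/L

Retardation factor R = 1 + ρ_b·K_d/n = 1 + 1.87 × 1.1/0.30 = 7.857.
Sorption retards both mechanisms: v_R = v/R = 0.1896 m/day, D_R = D/R = 0.03933 m²/day.
v_R·t = 0.1896 × 434 = 82.2864 m; 2√(D_R t) = 8.263 m; argument = (71.3 − 82.2864)/8.263 = -1.330.
C = C₀ × ½·erfc(-1.330) = 10.8 × 0.9700 = 10.5 mg/L.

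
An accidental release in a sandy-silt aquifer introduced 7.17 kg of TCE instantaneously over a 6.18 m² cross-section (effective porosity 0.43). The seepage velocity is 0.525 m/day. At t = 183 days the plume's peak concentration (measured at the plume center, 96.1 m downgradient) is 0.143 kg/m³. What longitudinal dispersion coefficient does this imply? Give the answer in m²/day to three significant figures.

At the plume center C_max = M/(n_e·A·√(4πDt)), so D = M²/(4πt·(n_e·A·C_max)²).
n_e·A·C_max = 0.43 × 6.18 × 0.143 = 0.3800 kg/m.
D = 7.17²/(4π × 183 × 0.3800²) = 0.155 m²/day.

0.155 m²/day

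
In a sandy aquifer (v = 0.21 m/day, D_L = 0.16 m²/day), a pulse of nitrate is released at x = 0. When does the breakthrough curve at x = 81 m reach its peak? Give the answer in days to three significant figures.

For the 1D instantaneous-source solution, setting ∂C/∂t = 0 at fixed x gives v²t² + 2Dt − x² = 0, so t = (√(D² + v²x²) − D)/v².
√(D² + v²x²) = √(0.16² + 0.21² × 81²) = 17.01; v² = 0.0441.
t = (17.01 − 0.16)/0.0441 = 382 days (vs. the pure-advection estimate x/v = 386 d).

382 days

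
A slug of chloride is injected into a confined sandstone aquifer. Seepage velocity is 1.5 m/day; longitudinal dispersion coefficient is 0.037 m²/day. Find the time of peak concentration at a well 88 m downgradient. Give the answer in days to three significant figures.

58.7 days

For the 1D instantaneous-source solution, setting ∂C/∂t = 0 at fixed x gives v²t² + 2Dt − x² = 0, so t = (√(D² + v²x²) − D)/v².
√(D² + v²x²) = √(0.037² + 1.5² × 88²) = 132.0; v² = 2.25.
t = (132.0 − 0.037)/2.25 = 58.7 days (vs. the pure-advection estimate x/v = 58.7 d).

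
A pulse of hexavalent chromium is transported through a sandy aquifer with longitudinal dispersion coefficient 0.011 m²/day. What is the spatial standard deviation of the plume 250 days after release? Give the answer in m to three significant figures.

2.35 m

Dispersive spreading gives a Gaussian with σ² = 2Dt; advection only shifts the center.
σ = √(2 × 0.011 × 250) = 2.35 m.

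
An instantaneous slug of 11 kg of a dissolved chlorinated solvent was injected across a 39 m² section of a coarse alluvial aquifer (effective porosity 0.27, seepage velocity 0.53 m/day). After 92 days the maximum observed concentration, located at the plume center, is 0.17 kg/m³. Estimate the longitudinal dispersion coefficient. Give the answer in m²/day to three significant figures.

At the plume center C_max = M/(n_e·A·√(4πDt)), so D = M²/(4πt·(n_e·A·C_max)²).
n_e·A·C_max = 0.27 × 39 × 0.17 = 1.790 kg/m.
D = 11²/(4π × 92 × 1.790²) = 0.0327 m²/day.

0.0327 m²/day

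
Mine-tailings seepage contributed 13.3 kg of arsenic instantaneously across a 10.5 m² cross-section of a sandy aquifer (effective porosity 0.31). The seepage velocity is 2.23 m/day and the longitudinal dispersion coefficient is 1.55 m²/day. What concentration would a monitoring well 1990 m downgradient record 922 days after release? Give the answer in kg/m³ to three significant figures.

0.0142 kg/m³

For an instantaneous plane source, C(x,t) = M/(n_e·A·√(4πDt)) · exp(−(x−vt)²/(4Dt)), with n_e·A the pore (flow) area.
Plume center vt = 2.23 × 922 = 2056.06 m, so the well at 1990 m is 66.06 m upgradient of the peak.
√(4πDt) = 134.0 m, giving peak height M/(n_e·A·√(4πDt)) = 13.3/(0.31 × 10.5 × 134.0) = 0.03049 kg/m³.
(x−vt)²/(4Dt) = (-66.06)²/(4 × 1.55 × 922) = 0.7634; exp(−0.7634) = 0.4661.
C = 0.03049 × 0.4661 = 0.0142 kg/m³.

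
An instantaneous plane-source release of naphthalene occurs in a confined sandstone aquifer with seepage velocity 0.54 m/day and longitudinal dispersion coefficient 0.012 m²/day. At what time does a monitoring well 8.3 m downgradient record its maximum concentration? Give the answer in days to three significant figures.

For the 1D instantaneous-source solution, setting ∂C/∂t = 0 at fixed x gives v²t² + 2Dt − x² = 0, so t = (√(D² + v²x²) − D)/v².
√(D² + v²x²) = √(0.012² + 0.54² × 8.3²) = 4.482; v² = 0.2916.
t = (4.482 − 0.012)/0.2916 = 15.3 days (vs. the pure-advection estimate x/v = 15.4 d).

15.3 days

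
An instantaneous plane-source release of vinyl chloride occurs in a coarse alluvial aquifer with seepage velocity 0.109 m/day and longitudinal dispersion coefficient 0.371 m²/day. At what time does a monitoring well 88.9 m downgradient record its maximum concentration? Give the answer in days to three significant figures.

785 days

For the 1D instantaneous-source solution, setting ∂C/∂t = 0 at fixed x gives v²t² + 2Dt − x² = 0, so t = (√(D² + v²x²) − D)/v².
√(D² + v²x²) = √(0.371² + 0.109² × 88.9²) = 9.697; v² = 0.011881.
t = (9.697 − 0.371)/0.011881 = 785 days (vs. the pure-advection estimate x/v = 816 d).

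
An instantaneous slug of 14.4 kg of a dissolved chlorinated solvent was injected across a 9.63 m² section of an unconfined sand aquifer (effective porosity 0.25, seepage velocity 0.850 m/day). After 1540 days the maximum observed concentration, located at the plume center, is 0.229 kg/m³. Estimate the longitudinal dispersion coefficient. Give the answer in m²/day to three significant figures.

At the plume center C_max = M/(n_e·A·√(4πDt)), so D = M²/(4πt·(n_e·A·C_max)²).
n_e·A·C_max = 0.25 × 9.63 × 0.229 = 0.5513 kg/m.
D = 14.4²/(4π × 1540 × 0.5513²) = 0.0353 m²/day.

0.0353 m²/day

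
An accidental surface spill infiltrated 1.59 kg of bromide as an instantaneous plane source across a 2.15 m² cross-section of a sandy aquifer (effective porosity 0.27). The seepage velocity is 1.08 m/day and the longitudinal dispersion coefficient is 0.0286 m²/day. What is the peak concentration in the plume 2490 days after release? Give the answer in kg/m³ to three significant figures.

0.0916 kg/m³

The peak of an instantaneous 1D plume sits at x = vt; there the Gaussian factor is 1 and C_max = M/(n_e·A·√(4πDt)), where n_e·A is the pore area the mass is dissolved in.
√(4πDt) = √(4π × 0.0286 × 2490) = 29.91 m, so C_max = 1.59/(0.27 × 2.15 × 29.91) = 0.0916 kg/m³.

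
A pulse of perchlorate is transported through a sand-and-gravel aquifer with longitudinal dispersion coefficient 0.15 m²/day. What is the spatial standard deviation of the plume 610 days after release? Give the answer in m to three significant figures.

13.5 m

Dispersive spreading gives a Gaussian with σ² = 2Dt; advection only shifts the center.
σ = √(2 × 0.15 × 610) = 13.5 m.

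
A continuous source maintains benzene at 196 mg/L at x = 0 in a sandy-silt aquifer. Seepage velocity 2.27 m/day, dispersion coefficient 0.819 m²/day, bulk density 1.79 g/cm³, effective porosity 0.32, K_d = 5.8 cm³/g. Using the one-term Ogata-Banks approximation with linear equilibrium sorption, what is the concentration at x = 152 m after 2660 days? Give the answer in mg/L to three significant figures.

195 mg/L

Retardation factor R = 1 + ρ_b·K_d/n = 1 + 1.79 × 5.8/0.32 = 33.44.
Sorption retards both mechanisms: v_R = v/R = 0.06788 m/day, D_R = D/R = 0.02449 m²/day.
v_R·t = 0.06788 × 2660 = 180.5608 m; 2√(D_R t) = 16.14 m; argument = (152 − 180.5608)/16.14 = -1.770.
C = C₀ × ½·erfc(-1.770) = 196 × 0.9938 = 195 mg/L.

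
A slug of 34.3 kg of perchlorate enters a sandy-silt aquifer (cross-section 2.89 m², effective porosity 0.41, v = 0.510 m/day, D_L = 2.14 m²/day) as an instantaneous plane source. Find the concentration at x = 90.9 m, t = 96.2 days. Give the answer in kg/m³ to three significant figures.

For an instantaneous plane source, C(x,t) = M/(n_e·A·√(4πDt)) · exp(−(x−vt)²/(4Dt)), with n_e·A the pore (flow) area.
Plume center vt = 0.510 × 96.2 = 49.062 m, so the well at 90.9 m is 41.838 m downgradient of the peak.
√(4πDt) = 50.86 m, giving peak height M/(n_e·A·√(4πDt)) = 34.3/(0.41 × 2.89 × 50.86) = 0.5692 kg/m³.
(x−vt)²/(4Dt) = (41.838)²/(4 × 2.14 × 96.2) = 2.126; exp(−2.126) = 0.1193.
C = 0.5692 × 0.1193 = 0.0679 kg/m³.

0.0679 kg/m³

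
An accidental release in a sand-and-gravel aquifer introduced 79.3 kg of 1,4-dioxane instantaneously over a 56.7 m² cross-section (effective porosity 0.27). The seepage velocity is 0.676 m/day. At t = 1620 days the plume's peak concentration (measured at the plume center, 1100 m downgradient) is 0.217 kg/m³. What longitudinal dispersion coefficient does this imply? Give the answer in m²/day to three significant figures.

At the plume center C_max = M/(n_e·A·√(4πDt)), so D = M²/(4πt·(n_e·A·C_max)²).
n_e·A·C_max = 0.27 × 56.7 × 0.217 = 3.322 kg/m.
D = 79.3²/(4π × 1620 × 3.322²) = 0.0280 m²/day.

0.0280 m²/day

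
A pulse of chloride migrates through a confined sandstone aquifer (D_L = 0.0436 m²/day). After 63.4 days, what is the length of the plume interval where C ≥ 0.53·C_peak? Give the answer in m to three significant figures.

5.30 m

The plume is Gaussian with σ = √(2Dt) = √(2 × 0.0436 × 63.4) = 2.351 m.
C/C_peak = exp(−Δx²/(2σ²)) = 0.53 ⇒ Δx = σ·√(−2 ln 0.53) = 2.351 × 1.127 = 2.650 m.
Width = 2Δx = 5.30 m.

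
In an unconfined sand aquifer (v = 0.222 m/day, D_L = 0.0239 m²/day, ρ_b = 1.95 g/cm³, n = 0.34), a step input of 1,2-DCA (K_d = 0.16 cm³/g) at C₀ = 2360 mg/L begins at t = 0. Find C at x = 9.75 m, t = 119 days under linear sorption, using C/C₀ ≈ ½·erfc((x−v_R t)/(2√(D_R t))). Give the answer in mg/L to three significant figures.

2340 mg/L

Retardation factor R = 1 + ρ_b·K_d/n = 1 + 1.95 × 0.16/0.34 = 1.918.
Sorption retards both mechanisms: v_R = v/R = 0.1157 m/day, D_R = D/R = 0.01246 m²/day.
v_R·t = 0.1157 × 119 = 13.7683 m; 2√(D_R t) = 2.435 m; argument = (9.75 − 13.7683)/2.435 = -1.650.
C = C₀ × ½·erfc(-1.650) = 2360 × 0.9902 = 2340 mg/L.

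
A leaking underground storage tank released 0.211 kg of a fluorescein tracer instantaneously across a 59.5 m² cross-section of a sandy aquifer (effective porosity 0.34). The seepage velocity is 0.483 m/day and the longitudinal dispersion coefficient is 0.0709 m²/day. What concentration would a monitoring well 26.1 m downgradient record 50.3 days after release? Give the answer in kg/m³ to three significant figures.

0.00124 kg/m³

For an instantaneous plane source, C(x,t) = M/(n_e·A·√(4πDt)) · exp(−(x−vt)²/(4Dt)), with n_e·A the pore (flow) area.
Plume center vt = 0.483 × 50.3 = 24.2949 m, so the well at 26.1 m is 1.8051 m downgradient of the peak.
√(4πDt) = 6.694 m, giving peak height M/(n_e·A·√(4πDt)) = 0.211/(0.34 × 59.5 × 6.694) = 0.001558 kg/m³.
(x−vt)²/(4Dt) = (1.8051)²/(4 × 0.0709 × 50.3) = 0.2284; exp(−0.2284) = 0.7958.
C = 0.001558 × 0.7958 = 0.00124 kg/m³.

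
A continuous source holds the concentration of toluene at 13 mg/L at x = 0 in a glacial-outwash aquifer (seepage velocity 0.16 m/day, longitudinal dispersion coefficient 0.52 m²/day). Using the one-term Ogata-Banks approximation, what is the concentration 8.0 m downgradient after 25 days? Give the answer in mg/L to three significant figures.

2.81 mg/L

For a continuous step input, C/C₀ ≈ ½·erfc((x−vt)/(2√(Dt))).
vt = 0.16 × 25 = 4 m and 2√(Dt) = 2√(0.52 × 25) = 7.211 m.
Argument (x−vt)/(2√(Dt)) = (8.0 − 4)/7.211 = 0.5547; ½·erfc(0.5547) = 0.2164.
C = 13 × 0.2164 = 2.81 mg/L.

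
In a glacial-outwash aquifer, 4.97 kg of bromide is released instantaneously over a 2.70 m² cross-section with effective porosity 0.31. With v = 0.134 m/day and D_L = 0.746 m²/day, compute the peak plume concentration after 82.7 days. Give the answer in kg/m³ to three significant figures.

The peak of an instantaneous 1D plume sits at x = vt; there the Gaussian factor is 1 and C_max = M/(n_e·A·√(4πDt)), where n_e·A is the pore area the mass is dissolved in.
√(4πDt) = √(4π × 0.746 × 82.7) = 27.84 m, so C_max = 4.97/(0.31 × 2.70 × 27.84) = 0.213 kg/m³.

0.213 kg/m³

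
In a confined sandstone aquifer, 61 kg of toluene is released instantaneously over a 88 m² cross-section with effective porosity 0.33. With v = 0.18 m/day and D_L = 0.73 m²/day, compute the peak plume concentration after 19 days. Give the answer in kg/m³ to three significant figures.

The peak of an instantaneous 1D plume sits at x = vt; there the Gaussian factor is 1 and C_max = M/(n_e·A·√(4πDt)), where n_e·A is the pore area the mass is dissolved in.
√(4πDt) = √(4π × 0.73 × 19) = 13.20 m, so C_max = 61/(0.33 × 88 × 13.20) = 0.159 kg/m³.

0.159 kg/m³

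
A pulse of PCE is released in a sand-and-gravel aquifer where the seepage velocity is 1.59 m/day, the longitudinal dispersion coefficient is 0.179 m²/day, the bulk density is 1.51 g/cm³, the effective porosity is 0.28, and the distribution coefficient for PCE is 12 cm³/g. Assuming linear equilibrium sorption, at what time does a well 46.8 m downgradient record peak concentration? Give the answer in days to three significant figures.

1930 days

Retardation factor R = 1 + ρ_b·K_d/n = 1 + 1.51 × 12/0.28 = 65.71.
Sorption retards both mechanisms: v_R = v/R = 0.02420 m/day, D_R = D/R = 0.002724 m²/day.
Peak time from v_R²t² + 2D_R t − x² = 0: t = (√(D_R² + v_R²x²) − D_R)/v_R².
√(D_R² + v_R²x²) = √(0.002724² + 0.02420² × 46.8²) = 1.133; v_R² = 0.0005856.
t = (1.133 − 0.002724)/0.0005856 = 1930 days.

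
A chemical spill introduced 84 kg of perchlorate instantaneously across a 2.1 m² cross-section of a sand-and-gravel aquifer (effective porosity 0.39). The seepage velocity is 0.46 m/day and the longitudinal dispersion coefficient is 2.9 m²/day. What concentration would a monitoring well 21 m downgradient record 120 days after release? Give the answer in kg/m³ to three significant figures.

For an instantaneous plane source, C(x,t) = M/(n_e·A·√(4πDt)) · exp(−(x−vt)²/(4Dt)), with n_e·A the pore (flow) area.
Plume center vt = 0.46 × 120 = 55.2 m, so the well at 21 m is 34.2 m upgradient of the peak.
√(4πDt) = 66.13 m, giving peak height M/(n_e·A·√(4πDt)) = 84/(0.39 × 2.1 × 66.13) = 1.551 kg/m³.
(x−vt)²/(4Dt) = (-34.2)²/(4 × 2.9 × 120) = 0.8403; exp(−0.8403) = 0.4316.
C = 1.551 × 0.4316 = 0.669 kg/m³.

0.669 kg/m³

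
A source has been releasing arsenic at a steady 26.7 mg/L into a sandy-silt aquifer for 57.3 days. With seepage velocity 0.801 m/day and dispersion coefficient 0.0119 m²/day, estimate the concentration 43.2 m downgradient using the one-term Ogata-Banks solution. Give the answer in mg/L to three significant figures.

26.4 mg/L

For a continuous step input, C/C₀ ≈ ½·erfc((x−vt)/(2√(Dt))).
vt = 0.801 × 57.3 = 45.8973 m and 2√(Dt) = 2√(0.0119 × 57.3) = 1.652 m.
Argument (x−vt)/(2√(Dt)) = (43.2 − 45.8973)/1.652 = -1.633; ½·erfc(-1.633) = 0.9895.
C = 26.7 × 0.9895 = 26.4 mg/L.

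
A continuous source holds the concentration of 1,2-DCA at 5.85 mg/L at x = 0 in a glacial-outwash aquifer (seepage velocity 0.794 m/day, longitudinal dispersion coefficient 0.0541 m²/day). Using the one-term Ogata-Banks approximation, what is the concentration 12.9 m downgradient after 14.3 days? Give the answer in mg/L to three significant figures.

0.626 mg/L

For a continuous step input, C/C₀ ≈ ½·erfc((x−vt)/(2√(Dt))).
vt = 0.794 × 14.3 = 11.3542 m and 2√(Dt) = 2√(0.0541 × 14.3) = 1.759 m.
Argument (x−vt)/(2√(Dt)) = (12.9 − 11.3542)/1.759 = 0.8788; ½·erfc(0.8788) = 0.1070.
C = 5.85 × 0.1070 = 0.626 mg/L.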